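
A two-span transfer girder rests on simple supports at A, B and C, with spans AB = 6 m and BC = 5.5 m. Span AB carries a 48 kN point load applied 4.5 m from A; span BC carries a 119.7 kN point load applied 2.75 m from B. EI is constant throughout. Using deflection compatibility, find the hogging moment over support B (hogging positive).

Take M_B as the redundant. Released structure: two simple spans AB and BC with a hinge at B.
End slopes at the hinge B, treating each span as simply supported:
  span AB: point load 48 at a = 4.5: Pab(L + a)/(6LEI) = 94.5/EI
  span BC: point load 119.7 at a = 2.75: Pab(L + b)/(6LEI) = 226.3/EI
  relative rotation θ_0 = (94.5 + 226.3)/EI = 320.8/EI
A unit hogging moment at B produces rotation L₁/(3EI) + L₂/(3EI) = 3.833/EI.
Compatibility: M_B·(L₁+L₂)/(3EI) = θ_0, giving M_B = 83.69 kN·m (hogging).

M_B = 83.69 kN·m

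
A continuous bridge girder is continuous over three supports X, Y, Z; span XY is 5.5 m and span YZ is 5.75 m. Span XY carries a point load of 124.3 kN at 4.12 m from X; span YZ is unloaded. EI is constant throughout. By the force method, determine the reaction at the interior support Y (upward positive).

R_Y = 112.7 kN

Insert a hinge at Y; M_Y is the redundant, and each span becomes simply supported.
End slopes at the hinge Y, treating each span as simply supported:
  span XY: point load 124.3 at a = 4.12: Pab(L + a)/(6LEI) = 206/EI
  relative rotation θ_0 = (206 + 0)/EI = 206/EI
A unit hogging moment at Y produces rotation L₁/(3EI) + L₂/(3EI) = 3.75/EI.
Slope continuity at Y: θ_0 = M_Y·3.75/EI, so M_Y = 206/3.75 = 54.94 kN·m (hogging).
Span XY, ΣM about X with M_Y applied at Y: R_Y^{XY}·5.5 = 512.1 + 54.94, so R_Y^{XY} = 103.1 kN and R_X = 124.3 − 103.1 = 21.2 kN.
Span YZ, ΣM about Z: R_Y^{YZ}·5.75 = 0 + 54.94, so R_Y^{YZ} = 9.555 kN and R_Z = 0 − 9.555 = -9.555 kN.
R_Y = 103.1 + 9.555 = 112.7 kN.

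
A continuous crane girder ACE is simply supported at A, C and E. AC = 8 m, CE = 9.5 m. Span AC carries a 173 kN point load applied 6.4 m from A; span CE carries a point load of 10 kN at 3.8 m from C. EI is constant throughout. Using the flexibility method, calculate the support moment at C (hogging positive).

Insert a hinge at C; M_C is the redundant, and each span becomes simply supported.
End slopes at the hinge C, treating each span as simply supported:
  span AC: point load 173 at a = 6.4: Pab(L + a)/(6LEI) = 531.5/EI
  span CE: point load 10 at a = 3.8: Pab(L + b)/(6LEI) = 57.76/EI
  relative rotation θ_0 = (531.5 + 57.76)/EI = 589.2/EI
A unit hogging moment at C produces rotation L₁/(3EI) + L₂/(3EI) = 5.833/EI.
Compatibility: M_C·(L₁+L₂)/(3EI) = θ_0, giving M_C = 101 kN·m (hogging).

M_C = 101 kN·m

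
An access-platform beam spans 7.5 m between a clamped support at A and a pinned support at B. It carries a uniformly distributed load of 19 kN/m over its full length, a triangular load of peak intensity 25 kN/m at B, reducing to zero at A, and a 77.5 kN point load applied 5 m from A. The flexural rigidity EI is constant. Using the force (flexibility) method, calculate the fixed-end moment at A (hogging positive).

M_A = 301.7 kN·m

Remove the prop at B; the released (primary) structure is a cantilever built in at A.
Free-end deflection of the primary structure under the applied loading (downward +):
  UDL 19: wL⁴/(8EI) = 7515/EI
  triangular load, peak 25 at the free end: 11w₀L⁴/(120EI) = 7251/EI
  point load 77.5 at a = 5: Pa²(3L − a)/(6EI) = 5651/EI
  δ_0 = 20417/EI
Flexibility coefficient — unit upward force at B: δ_{BB} = L³/(3EI) = 140.6/EI.
The prop prevents deflection at B: R_B = δ_0/δ_{BB} = 20417/140.6 = 145.2 kN.
Moment equilibrium about A: M_A = Σ(load moments about A) − R_B·L = 1391 − 145.2×7.5 = 301.7 kN·m.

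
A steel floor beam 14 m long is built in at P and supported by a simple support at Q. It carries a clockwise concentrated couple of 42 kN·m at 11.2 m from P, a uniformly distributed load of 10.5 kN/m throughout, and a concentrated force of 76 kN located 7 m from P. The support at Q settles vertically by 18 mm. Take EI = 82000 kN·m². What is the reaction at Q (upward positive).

R_Q = 81.58 kN

Remove the prop at Q; the released (primary) structure is a cantilever built in at P.
Deflection at Q on the released cantilever, summing each load's contribution:
  clockwise couple 42 at a = 11.2: M₀a(2L − a)/(2EI) = 3951/EI
  UDL 10.5: wL⁴/(8EI) = 50421/EI
  point load 76 at a = 7: Pa²(3L − a)/(6EI) = 21723/EI
  δ_0 = 76096/EI
Tip deflection under a unit load at Q: L³/(3EI) = 914.7/EI.
With EI = 82000 kN·m²: δ_0 = 0.928 m and δ_{QQ} = 0.011154 m/kN.
Compatibility — the beam at Q must follow the support down by 0.018 m: δ_0 − R_Q·δ_{QQ} = 0.018, so R_Q = (0.928 − 0.018)/0.011154 = 81.58 kN.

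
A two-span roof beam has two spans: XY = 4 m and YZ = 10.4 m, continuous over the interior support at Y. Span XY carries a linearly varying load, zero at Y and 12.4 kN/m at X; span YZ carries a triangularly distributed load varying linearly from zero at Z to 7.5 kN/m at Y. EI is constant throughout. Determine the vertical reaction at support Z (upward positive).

Release continuity at Y by inserting a hinge; the redundant is the internal moment M_Y. The primary structure is two simply-supported spans XY and YZ.
Rotations at Y on the released spans (each span's end-slope, ×1/EI):
  span XY: triangular load, peak 12.4: 7w₀L³/(360EI) = 15.43/EI
  span YZ: triangular load, peak 7.5: w₀L³/(45EI) = 187.5/EI
  relative rotation θ_0 = (15.43 + 187.5)/EI = 202.9/EI
A unit hogging moment at Y produces rotation L₁/(3EI) + L₂/(3EI) = 4.8/EI.
Compatibility: M_Y·(L₁+L₂)/(3EI) = θ_0, giving M_Y = 42.27 kN·m (hogging).
Span YZ, ΣM about Z: R_Y^{YZ}·10.4 = 270.4 + 42.27, so R_Y^{YZ} = 30.06 kN and R_Z = 39 − 30.06 = 8.935 kN.

R_Z = 8.935 kN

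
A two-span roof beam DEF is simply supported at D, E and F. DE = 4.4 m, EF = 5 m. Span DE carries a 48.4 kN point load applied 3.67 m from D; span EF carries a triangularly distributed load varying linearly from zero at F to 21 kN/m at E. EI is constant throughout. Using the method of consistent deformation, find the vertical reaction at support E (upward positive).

Take M_E as the redundant. Released structure: two simple spans DE and EF with a hinge at E.
Rotations at E on the released spans (each span's end-slope, ×1/EI):
  span DE: point load 48.4 at a = 3.67: Pab(L + a)/(6LEI) = 39.64/EI
  span EF: triangular load, peak 21: w₀L³/(45EI) = 58.33/EI
  relative rotation θ_0 = (39.64 + 58.33)/EI = 97.97/EI
A unit hogging moment at E produces rotation L₁/(3EI) + L₂/(3EI) = 3.133/EI.
Slope continuity at E: θ_0 = M_E·3.133/EI, so M_E = 97.97/3.133 = 31.27 kN·m (hogging).
Span DE, ΣM about D with M_E applied at E: R_E^{DE}·4.4 = 177.6 + 31.27, so R_E^{DE} = 47.48 kN and R_D = 48.4 − 47.48 = 0.9238 kN.
Span EF, ΣM about F: R_E^{EF}·5 = 175 + 31.27, so R_E^{EF} = 41.25 kN and R_F = 52.5 − 41.25 = 11.25 kN.
R_E = 47.48 + 41.25 = 88.73 kN.

R_E = 88.73 kN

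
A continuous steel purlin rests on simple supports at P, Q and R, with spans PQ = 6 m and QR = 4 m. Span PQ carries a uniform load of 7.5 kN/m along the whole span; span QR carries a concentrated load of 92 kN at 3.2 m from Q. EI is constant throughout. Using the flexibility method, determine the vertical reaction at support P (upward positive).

R_P = 16.77 kN

Insert a hinge at Q; M_Q is the redundant, and each span becomes simply supported.
Rotations at Q on the released spans (each span's end-slope, ×1/EI):
  span PQ: UDL 7.5: wL³/(24EI) = 67.5/EI
  span QR: point load 92 at a = 3.2: Pab(L + b)/(6LEI) = 47.1/EI
  relative rotation θ_0 = (67.5 + 47.1)/EI = 114.6/EI
A unit hogging moment at Q produces rotation L₁/(3EI) + L₂/(3EI) = 3.333/EI.
Compatibility: M_Q·(L₁+L₂)/(3EI) = θ_0, giving M_Q = 34.38 kN·m (hogging).
Span PQ, ΣM about P with M_Q applied at Q: R_Q^{PQ}·6 = 135 + 34.38, so R_Q^{PQ} = 28.23 kN and R_P = 45 − 28.23 = 16.77 kN.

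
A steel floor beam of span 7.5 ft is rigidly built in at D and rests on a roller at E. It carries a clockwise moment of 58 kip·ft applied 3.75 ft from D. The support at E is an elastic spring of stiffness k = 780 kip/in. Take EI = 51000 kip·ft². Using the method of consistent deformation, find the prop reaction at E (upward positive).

R_E = 8.375 kip

Release the roller at E. Primary structure: cantilever fixed at D.
Free-end deflection of the primary structure under the applied loading (downward +):
  clockwise couple 58 at a = 3.75: M₀a(2L − a)/(2EI) = 1223/EI
Flexibility coefficient — unit upward force at E: δ_{EE} = L³/(3EI) = 140.6/EI.
With EI = 51000 kip·ft²: δ_0 = 0.023989 ft and δ_{EE} = 0.002757 ft/kip.
Compatibility — the spring shortens by R_E/k under the reaction it provides: δ_0 − R_E·δ_{EE} = R_E/k. With 1/k = 1/(780×12) ft/kip = 0.000107 ft/kip, R_E = δ_0 / (δ_{EE} + 1/k) = 0.023989 / (0.002757 + 0.000107) = 8.375 kip.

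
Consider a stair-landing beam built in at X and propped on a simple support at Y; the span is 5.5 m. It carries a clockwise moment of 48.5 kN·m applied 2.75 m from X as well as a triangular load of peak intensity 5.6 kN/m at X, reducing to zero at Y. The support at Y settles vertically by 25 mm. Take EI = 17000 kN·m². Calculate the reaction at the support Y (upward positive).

Choose R_Y as the redundant. The primary structure is the cantilever fixed at X.
Deflection at Y on the released cantilever, summing each load's contribution:
  clockwise couple 48.5 at a = 2.75: M₀a(2L − a)/(2EI) = 550.2/EI
  triangular load, peak 5.6 at the fixed end: w₀L⁴/(30EI) = 170.8/EI
  δ_0 = 721/EI
Tip deflection under a unit load at Y: L³/(3EI) = 55.46/EI.
With EI = 17000 kN·m²: δ_0 = 0.042411 m and δ_{YY} = 0.003262 m/kN.
Compatibility — the beam at Y must follow the support down by 0.025 m: δ_0 − R_Y·δ_{YY} = 0.025, so R_Y = (0.042411 − 0.025)/0.003262 = 5.337 kN.

R_Y = 5.337 kN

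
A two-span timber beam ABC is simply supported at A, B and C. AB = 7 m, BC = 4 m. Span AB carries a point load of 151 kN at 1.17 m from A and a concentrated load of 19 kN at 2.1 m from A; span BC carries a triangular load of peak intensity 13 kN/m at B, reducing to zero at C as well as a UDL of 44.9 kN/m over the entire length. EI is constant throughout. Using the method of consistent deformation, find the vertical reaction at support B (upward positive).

Insert a hinge at B; M_B is the redundant, and each span becomes simply supported.
End slopes at the hinge B, treating each span as simply supported:
  span AB: point load 151 at a = 1.17: Pab(L + a)/(6LEI) = 200.4/EI
  span AB: point load 19 at a = 2.1: Pab(L + a)/(6LEI) = 42.36/EI
  span BC: triangular load, peak 13: w₀L³/(45EI) = 18.49/EI
  span BC: UDL 44.9: wL³/(24EI) = 119.7/EI
  relative rotation θ_0 = (242.7 + 138.2)/EI = 380.9/EI
A unit hogging moment at B produces rotation L₁/(3EI) + L₂/(3EI) = 3.667/EI.
Compatibility: M_B·(L₁+L₂)/(3EI) = θ_0, giving M_B = 103.9 kN·m (hogging).
Span AB, ΣM about A with M_B applied at B: R_B^{AB}·7 = 216.6 + 103.9, so R_B^{AB} = 45.78 kN and R_A = 170 − 45.78 = 124.2 kN.
Span BC, ΣM about C: R_B^{BC}·4 = 428.5 + 103.9, so R_B^{BC} = 133.1 kN and R_C = 205.6 − 133.1 = 72.49 kN.
R_B = 45.78 + 133.1 = 178.9 kN.

R_B = 178.9 kN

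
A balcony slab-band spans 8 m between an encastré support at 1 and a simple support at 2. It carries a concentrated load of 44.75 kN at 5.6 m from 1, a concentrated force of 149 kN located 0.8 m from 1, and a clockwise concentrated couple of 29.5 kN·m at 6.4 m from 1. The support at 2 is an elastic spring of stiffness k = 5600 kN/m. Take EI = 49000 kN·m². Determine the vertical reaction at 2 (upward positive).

R_2 = 31.09 kN

Take the reaction at 2 as the redundant and release it; the primary structure is a cantilever fixed at 1.
Deflection at 2 on the released cantilever, summing each load's contribution:
  point load 44.75 at a = 5.6: Pa²(3L − a)/(6EI) = 4304/EI
  point load 149 at a = 0.8: Pa²(3L − a)/(6EI) = 368.7/EI
  clockwise couple 29.5 at a = 6.4: M₀a(2L − a)/(2EI) = 906.2/EI
  δ_0 = 5579/EI
Flexibility coefficient — unit upward force at 2: δ_{22} = L³/(3EI) = 170.7/EI.
With EI = 49000 kN·m²: δ_0 = 0.11385 m and δ_{22} = 0.003483 m/kN.
Compatibility — the spring shortens by R_2/k under the reaction it provides: δ_0 − R_2·δ_{22} = R_2/k. With 1/k = 0.000179 m/kN, R_2 = δ_0 / (δ_{22} + 1/k) = 0.11385 / (0.003483 + 0.000179) = 31.09 kN.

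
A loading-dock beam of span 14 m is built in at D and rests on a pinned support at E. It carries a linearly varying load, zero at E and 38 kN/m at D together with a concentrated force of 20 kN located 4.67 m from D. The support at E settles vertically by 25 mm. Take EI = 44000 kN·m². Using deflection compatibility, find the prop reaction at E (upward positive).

Remove the prop at E; the released (primary) structure is a cantilever built in at D.
Deflection at E on the released cantilever, summing each load's contribution:
  triangular load, peak 38 at the fixed end: w₀L⁴/(30EI) = 48660/EI
  point load 20 at a = 4.67: Pa²(3L − a)/(6EI) = 2714/EI
  δ_0 = 51374/EI
Tip deflection under a unit load at E: L³/(3EI) = 914.7/EI.
With EI = 44000 kN·m²: δ_0 = 1.1676 m and δ_{EE} = 0.020788 m/kN.
Compatibility — the beam at E must follow the support down by 0.025 m: δ_0 − R_E·δ_{EE} = 0.025, so R_E = (1.1676 − 0.025)/0.020788 = 54.96 kN.

R_E = 54.96 kN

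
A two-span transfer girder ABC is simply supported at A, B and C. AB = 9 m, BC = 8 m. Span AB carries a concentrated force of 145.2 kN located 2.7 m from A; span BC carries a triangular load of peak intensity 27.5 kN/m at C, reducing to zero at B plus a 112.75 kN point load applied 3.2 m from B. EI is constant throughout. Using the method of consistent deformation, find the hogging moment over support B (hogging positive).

M_B = 224.2 kN·m

Release continuity at B by inserting a hinge; the redundant is the internal moment M_B. The primary structure is two simply-supported spans AB and BC.
Rotations at B on the released spans (each span's end-slope, ×1/EI):
  span AB: point load 145.2 at a = 2.7: Pab(L + a)/(6LEI) = 535.1/EI
  span BC: triangular load, peak 27.5: 7w₀L³/(360EI) = 273.8/EI
  span BC: point load 112.75 at a = 3.2: Pab(L + b)/(6LEI) = 461.8/EI
  relative rotation θ_0 = (535.1 + 735.6)/EI = 1271/EI
A unit hogging moment at B produces rotation L₁/(3EI) + L₂/(3EI) = 5.667/EI.
Slope continuity at B: θ_0 = M_B·5.667/EI, so M_B = 1271/5.667 = 224.2 kN·m (hogging).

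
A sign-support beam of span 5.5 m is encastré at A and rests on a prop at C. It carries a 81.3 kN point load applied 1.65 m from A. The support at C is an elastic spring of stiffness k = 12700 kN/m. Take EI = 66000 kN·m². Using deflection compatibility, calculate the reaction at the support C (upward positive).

Remove the prop at C; the released (primary) structure is a cantilever built in at A.
Primary-structure tip deflection at C by superposition:
  point load 81.3 at a = 1.65: Pa²(3L − a)/(6EI) = 547.8/EI
Flexibility coefficient — unit upward force at C: δ_{CC} = L³/(3EI) = 55.46/EI.
With EI = 66000 kN·m²: δ_0 = 0.0083 m and δ_{CC} = 0.00084 m/kN.
Compatibility — the spring shortens by R_C/k under the reaction it provides: δ_0 − R_C·δ_{CC} = R_C/k. With 1/k = 0.000079 m/kN, R_C = δ_0 / (δ_{CC} + 1/k) = 0.0083 / (0.00084 + 0.000079) = 9.032 kN.

R_C = 9.032 kN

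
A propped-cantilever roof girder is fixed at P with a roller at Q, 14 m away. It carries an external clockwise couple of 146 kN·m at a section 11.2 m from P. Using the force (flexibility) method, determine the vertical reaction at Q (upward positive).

R_Q = 15.02 kN

Release the roller at Q. Primary structure: cantilever fixed at P.
Primary-structure tip deflection at Q by superposition:
  clockwise couple 146 at a = 11.2: M₀a(2L − a)/(2EI) = 13736/EI
Tip deflection under a unit load at Q: L³/(3EI) = 914.7/EI.
The prop prevents deflection at Q: R_Q = δ_0/δ_{QQ} = 13736/914.7 = 15.02 kN.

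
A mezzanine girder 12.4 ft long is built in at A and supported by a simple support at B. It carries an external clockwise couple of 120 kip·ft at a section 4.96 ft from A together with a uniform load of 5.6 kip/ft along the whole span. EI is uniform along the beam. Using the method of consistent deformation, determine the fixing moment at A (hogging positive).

M_A = 112.4 kip·ft

Release the roller at B. Primary structure: cantilever fixed at A.
Downward deflection at the released point B due to the loads:
  clockwise couple 120 at a = 4.96: M₀a(2L − a)/(2EI) = 5904/EI
  UDL 5.6: wL⁴/(8EI) = 16549/EI
  δ_0 = 22454/EI
Flexibility coefficient — unit upward force at B: δ_{BB} = L³/(3EI) = 635.5/EI.
The prop prevents deflection at B: R_B = δ_0/δ_{BB} = 22454/635.5 = 35.33 kip.
Moment equilibrium about A: M_A = Σ(load moments about A) − R_B·L = 550.5 − 35.33×12.4 = 112.4 kip·ft.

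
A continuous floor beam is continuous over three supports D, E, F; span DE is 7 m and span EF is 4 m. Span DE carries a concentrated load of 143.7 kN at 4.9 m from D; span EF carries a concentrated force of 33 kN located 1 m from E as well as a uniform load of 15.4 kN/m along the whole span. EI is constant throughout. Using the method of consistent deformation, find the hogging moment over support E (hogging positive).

Release continuity at E by inserting a hinge; the redundant is the internal moment M_E. The primary structure is two simply-supported spans DE and EF.
Rotations at E on the released spans (each span's end-slope, ×1/EI):
  span DE: point load 143.7 at a = 4.9: Pab(L + a)/(6LEI) = 419/EI
  span EF: point load 33 at a = 1: Pab(L + b)/(6LEI) = 28.88/EI
  span EF: UDL 15.4: wL³/(24EI) = 41.07/EI
  relative rotation θ_0 = (419 + 69.94)/EI = 488.9/EI
A unit hogging moment at E produces rotation L₁/(3EI) + L₂/(3EI) = 3.667/EI.
Slope continuity at E: θ_0 = M_E·3.667/EI, so M_E = 488.9/3.667 = 133.3 kN·m (hogging).

M_E = 133.3 kN·m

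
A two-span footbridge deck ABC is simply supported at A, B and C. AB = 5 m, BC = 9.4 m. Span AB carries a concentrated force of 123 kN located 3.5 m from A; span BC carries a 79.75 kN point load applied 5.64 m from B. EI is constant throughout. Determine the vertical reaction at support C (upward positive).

Insert a hinge at B; M_B is the redundant, and each span becomes simply supported.
End slopes at the hinge B, treating each span as simply supported:
  span AB: point load 123 at a = 3.5: Pab(L + a)/(6LEI) = 183/EI
  span BC: point load 79.75 at a = 5.64: Pab(L + b)/(6LEI) = 394.6/EI
  relative rotation θ_0 = (183 + 394.6)/EI = 577.6/EI
A unit hogging moment at B produces rotation L₁/(3EI) + L₂/(3EI) = 4.8/EI.
Compatibility: M_B·(L₁+L₂)/(3EI) = θ_0, giving M_B = 120.3 kN·m (hogging).
Span BC, ΣM about C: R_B^{BC}·9.4 = 299.9 + 120.3, so R_B^{BC} = 44.7 kN and R_C = 79.75 − 44.7 = 35.05 kN.

R_C = 35.05 kN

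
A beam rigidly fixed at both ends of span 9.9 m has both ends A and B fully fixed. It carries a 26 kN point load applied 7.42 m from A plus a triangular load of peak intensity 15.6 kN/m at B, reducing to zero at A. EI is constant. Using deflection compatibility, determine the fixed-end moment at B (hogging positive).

Release both end moments; the primary structure is a simply-supported span AB with redundants M_A and M_B.
End rotations of the released simple span under the applied load (×1/EI):
  at A: point load 26 at a = 7.42: Pab(L + b)/(6LEI) = 99.72/EI
  at B: point load 26 at a = 7.42: Pab(L + a)/(6LEI) = 139.5/EI
  at A: triangular load, peak 15.6: 7w₀L³/(360EI) = 294.3/EI
  at B: triangular load, peak 15.6: w₀L³/(45EI) = 336.4/EI
  θ_A0 = 394/EI,  θ_B0 = 475.9/EI
Flexibility coefficients: a unit moment at one end gives L/(3EI) there and L/(6EI) at the far end, so f₁₁ = f₂₂ = 3.3/EI and f₁₂ = f₂₁ = 1.65/EI.
Compatibility — zero rotation at each built-in end:
  3.3 M_A + 1.65 M_B = 394
  1.65 M_A + 3.3 M_B = 475.9
Solving the pair gives M_A = 63.07 kN·m and M_B = 112.7 kN·m (hogging).

M_B = 112.7 kN·m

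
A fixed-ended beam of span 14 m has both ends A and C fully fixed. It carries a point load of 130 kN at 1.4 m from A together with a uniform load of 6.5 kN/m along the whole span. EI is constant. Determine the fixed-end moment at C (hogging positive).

Release both end moments; the primary structure is a simply-supported span AC with redundants M_A and M_C.
End rotations of the released simple span under the applied load (×1/EI):
  at A: point load 130 at a = 1.4: Pab(L + b)/(6LEI) = 726.2/EI
  at C: point load 130 at a = 1.4: Pab(L + a)/(6LEI) = 420.4/EI
  at A: UDL 6.5: wL³/(24EI) = 743.2/EI
  at C: UDL 6.5: wL³/(24EI) = 743.2/EI
  θ_A0 = 1469/EI,  θ_C0 = 1164/EI
Flexibility coefficients: a unit moment at one end gives L/(3EI) there and L/(6EI) at the far end, so f₁₁ = f₂₂ = 4.667/EI and f₁₂ = f₂₁ = 2.333/EI.
Compatibility — zero rotation at each built-in end:
  4.667 M_A + 2.333 M_C = 1469
  2.333 M_A + 4.667 M_C = 1164
Solving the pair gives M_A = 253.6 kN·m and M_C = 122.5 kN·m (hogging).

M_C = 122.5 kN·m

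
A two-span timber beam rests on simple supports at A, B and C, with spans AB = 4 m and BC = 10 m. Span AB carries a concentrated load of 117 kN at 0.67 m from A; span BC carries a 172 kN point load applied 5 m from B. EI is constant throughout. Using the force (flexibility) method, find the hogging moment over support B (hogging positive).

Take M_B as the redundant. Released structure: two simple spans AB and BC with a hinge at B.
Discontinuity in slope at B on the released structure — sum the simple-span end rotations:
  span AB: point load 117 at a = 0.67: Pab(L + a)/(6LEI) = 50.79/EI
  span BC: point load 172 at a = 5: Pab(L + b)/(6LEI) = 1075/EI
  relative rotation θ_0 = (50.79 + 1075)/EI = 1126/EI
A unit hogging moment at B produces rotation L₁/(3EI) + L₂/(3EI) = 4.667/EI.
Compatibility: M_B·(L₁+L₂)/(3EI) = θ_0, giving M_B = 241.2 kN·m (hogging).

M_B = 241.2 kN·m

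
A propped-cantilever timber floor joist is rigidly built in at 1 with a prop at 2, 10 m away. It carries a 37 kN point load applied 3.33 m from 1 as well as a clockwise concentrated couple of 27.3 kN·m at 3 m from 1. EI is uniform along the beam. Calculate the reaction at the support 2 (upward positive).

Take the reaction at 2 as the redundant and release it; the primary structure is a cantilever fixed at 1.
Deflection at 2 on the released cantilever, summing each load's contribution:
  point load 37 at a = 3.33: Pa²(3L − a)/(6EI) = 1824/EI
  clockwise couple 27.3 at a = 3: M₀a(2L − a)/(2EI) = 696.1/EI
  δ_0 = 2520/EI
Flexibility coefficient — unit upward force at 2: δ_{22} = L³/(3EI) = 333.3/EI.
Compatibility at 2: δ_0 − R_2·δ_{22} = 0, so R_2 = 2520/333.3 = 7.56 kN.

R_2 = 7.56 kN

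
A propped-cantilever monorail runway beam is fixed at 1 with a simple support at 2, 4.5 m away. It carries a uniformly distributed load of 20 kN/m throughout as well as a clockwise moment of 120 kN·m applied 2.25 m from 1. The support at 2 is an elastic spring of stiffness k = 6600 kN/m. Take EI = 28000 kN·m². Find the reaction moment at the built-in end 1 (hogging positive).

M_1 = 70.78 kN·m

Choose R_2 as the redundant. The primary structure is the cantilever fixed at 1.
Free-end deflection of the primary structure under the applied loading (downward +):
  UDL 20: wL⁴/(8EI) = 1025/EI
  clockwise couple 120 at a = 2.25: M₀a(2L − a)/(2EI) = 911.2/EI
  δ_0 = 1936/EI
Tip deflection under a unit load at 2: L³/(3EI) = 30.38/EI.
With EI = 28000 kN·m²: δ_0 = 0.069157 m and δ_{22} = 0.001085 m/kN.
Compatibility — the spring shortens by R_2/k under the reaction it provides: δ_0 − R_2·δ_{22} = R_2/k. With 1/k = 0.000152 m/kN, R_2 = δ_0 / (δ_{22} + 1/k) = 0.069157 / (0.001085 + 0.000152) = 55.94 kN.
Moment equilibrium about 1: M_1 = Σ(load moments about 1) − R_2·L = 322.5 − 55.94×4.5 = 70.78 kN·m.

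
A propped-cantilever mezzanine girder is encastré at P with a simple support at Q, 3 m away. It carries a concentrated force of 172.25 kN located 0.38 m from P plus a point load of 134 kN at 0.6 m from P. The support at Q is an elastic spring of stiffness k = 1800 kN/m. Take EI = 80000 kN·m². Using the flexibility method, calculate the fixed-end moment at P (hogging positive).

M_P = 140.1 kN·m

Release the roller at Q. Primary structure: cantilever fixed at P.
Deflection at Q on the released cantilever, summing each load's contribution:
  point load 172.25 at a = 0.38: Pa²(3L − a)/(6EI) = 35.73/EI
  point load 134 at a = 0.6: Pa²(3L − a)/(6EI) = 67.54/EI
  δ_0 = 103.3/EI
Tip deflection under a unit load at Q: L³/(3EI) = 9/EI.
With EI = 80000 kN·m²: δ_0 = 0.001291 m and δ_{QQ} = 0.000112 m/kN.
Compatibility — the spring shortens by R_Q/k under the reaction it provides: δ_0 − R_Q·δ_{QQ} = R_Q/k. With 1/k = 0.000556 m/kN, R_Q = δ_0 / (δ_{QQ} + 1/k) = 0.001291 / (0.000112 + 0.000556) = 1.932 kN.
Moment equilibrium about P: M_P = Σ(load moments about P) − R_Q·L = 145.9 − 1.932×3 = 140.1 kN·m.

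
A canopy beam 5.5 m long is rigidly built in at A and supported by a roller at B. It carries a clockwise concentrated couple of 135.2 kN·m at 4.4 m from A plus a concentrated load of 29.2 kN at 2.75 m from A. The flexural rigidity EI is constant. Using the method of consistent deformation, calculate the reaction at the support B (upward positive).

Choose R_B as the redundant. The primary structure is the cantilever fixed at A.
Primary-structure tip deflection at B by superposition:
  clockwise couple 135.2 at a = 4.4: M₀a(2L − a)/(2EI) = 1963/EI
  point load 29.2 at a = 2.75: Pa²(3L − a)/(6EI) = 506.1/EI
  δ_0 = 2469/EI
Flexibility coefficient — unit upward force at B: δ_{BB} = L³/(3EI) = 55.46/EI.
The prop prevents deflection at B: R_B = δ_0/δ_{BB} = 2469/55.46 = 44.52 kN.

R_B = 44.52 kN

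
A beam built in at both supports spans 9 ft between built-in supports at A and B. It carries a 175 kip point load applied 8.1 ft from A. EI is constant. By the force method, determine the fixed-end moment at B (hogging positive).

Release both end moments; the primary structure is a simply-supported span AB with redundants M_A and M_B.
Simple-span end rotations at A and B under the given loads:
  at A: point load 175 at a = 8.1: Pab(L + b)/(6LEI) = 233.9/EI
  at B: point load 175 at a = 8.1: Pab(L + a)/(6LEI) = 404/EI
  θ_A0 = 233.9/EI,  θ_B0 = 404/EI
Flexibility coefficients: a unit moment at one end gives L/(3EI) there and L/(6EI) at the far end, so f₁₁ = f₂₂ = 3/EI and f₁₂ = f₂₁ = 1.5/EI.
Compatibility — zero rotation at each built-in end:
  3 M_A + 1.5 M_B = 233.9
  1.5 M_A + 3 M_B = 404
Solving the pair gives M_A = 14.18 kip·ft and M_B = 127.6 kip·ft (hogging).

M_B = 127.6 kip·ft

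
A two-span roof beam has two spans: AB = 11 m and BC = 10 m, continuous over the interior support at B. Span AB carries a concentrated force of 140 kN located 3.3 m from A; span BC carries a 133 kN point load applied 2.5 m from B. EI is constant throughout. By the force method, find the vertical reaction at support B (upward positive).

R_B = 182.6 kN

Release continuity at B by inserting a hinge; the redundant is the internal moment M_B. The primary structure is two simply-supported spans AB and BC.
End slopes at the hinge B, treating each span as simply supported:
  span AB: point load 140 at a = 3.3: Pab(L + a)/(6LEI) = 770.8/EI
  span BC: point load 133 at a = 2.5: Pab(L + b)/(6LEI) = 727.3/EI
  relative rotation θ_0 = (770.8 + 727.3)/EI = 1498/EI
A unit hogging moment at B produces rotation L₁/(3EI) + L₂/(3EI) = 7/EI.
Compatibility: M_B·(L₁+L₂)/(3EI) = θ_0, giving M_B = 214 kN·m (hogging).
Span AB, ΣM about A with M_B applied at B: R_B^{AB}·11 = 462 + 214, so R_B^{AB} = 61.46 kN and R_A = 140 − 61.46 = 78.54 kN.
Span BC, ΣM about C: R_B^{BC}·10 = 997.5 + 214, so R_B^{BC} = 121.2 kN and R_C = 133 − 121.2 = 11.85 kN.
R_B = 61.46 + 121.2 = 182.6 kN.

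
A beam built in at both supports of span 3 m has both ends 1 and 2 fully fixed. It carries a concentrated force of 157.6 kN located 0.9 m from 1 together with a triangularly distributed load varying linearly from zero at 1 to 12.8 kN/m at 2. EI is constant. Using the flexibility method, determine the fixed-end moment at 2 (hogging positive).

Release both end moments; the primary structure is a simply-supported span 12 with redundants M_1 and M_2.
End rotations of the released simple span under the applied load (×1/EI):
  at 1: point load 157.6 at a = 0.9: Pab(L + b)/(6LEI) = 84.39/EI
  at 2: point load 157.6 at a = 0.9: Pab(L + a)/(6LEI) = 64.54/EI
  at 1: triangular load, peak 12.8: 7w₀L³/(360EI) = 6.72/EI
  at 2: triangular load, peak 12.8: w₀L³/(45EI) = 7.68/EI
  θ_10 = 91.11/EI,  θ_20 = 72.22/EI
Flexibility coefficients: a unit moment at one end gives L/(3EI) there and L/(6EI) at the far end, so f₁₁ = f₂₂ = 1/EI and f₁₂ = f₂₁ = 0.5/EI.
Compatibility — zero rotation at each built-in end:
  1 M_1 + 0.5 M_2 = 91.11
  0.5 M_1 + 1 M_2 = 72.22
Solving the pair gives M_1 = 73.34 kN·m and M_2 = 35.55 kN·m (hogging).

M_2 = 35.55 kN·m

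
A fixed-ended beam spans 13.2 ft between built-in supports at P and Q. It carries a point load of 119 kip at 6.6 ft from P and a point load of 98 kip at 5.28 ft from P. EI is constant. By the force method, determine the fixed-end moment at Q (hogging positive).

M_Q = 320.5 kip·ft

Take the two fixed-end moments M_P, M_Q as redundants; the released structure is the simple span PQ.
On the primary (simply-supported) span, the end slopes from the loading are:
  at P: point load 119 at a = 6.6: Pab(L + b)/(6LEI) = 1296/EI
  at Q: point load 119 at a = 6.6: Pab(L + a)/(6LEI) = 1296/EI
  at P: point load 98 at a = 5.28: Pab(L + b)/(6LEI) = 1093/EI
  at Q: point load 98 at a = 5.28: Pab(L + a)/(6LEI) = 956.2/EI
  θ_P0 = 2389/EI,  θ_Q0 = 2252/EI
Flexibility coefficients: a unit moment at one end gives L/(3EI) there and L/(6EI) at the far end, so f₁₁ = f₂₂ = 4.4/EI and f₁₂ = f₂₁ = 2.2/EI.
Compatibility — zero rotation at each built-in end:
  4.4 M_P + 2.2 M_Q = 2389
  2.2 M_P + 4.4 M_Q = 2252
Solving the pair gives M_P = 382.6 kip·ft and M_Q = 320.5 kip·ft (hogging).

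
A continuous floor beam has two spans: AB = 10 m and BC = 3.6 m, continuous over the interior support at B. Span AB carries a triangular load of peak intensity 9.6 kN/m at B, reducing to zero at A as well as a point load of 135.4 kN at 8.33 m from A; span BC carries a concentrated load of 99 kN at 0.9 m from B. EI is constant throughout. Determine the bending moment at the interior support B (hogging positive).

Release continuity at B by inserting a hinge; the redundant is the internal moment M_B. The primary structure is two simply-supported spans AB and BC.
Rotations at B on the released spans (each span's end-slope, ×1/EI):
  span AB: triangular load, peak 9.6: w₀L³/(45EI) = 213.3/EI
  span AB: point load 135.4 at a = 8.33: Pab(L + a)/(6LEI) = 575.4/EI
  span BC: point load 99 at a = 0.9: Pab(L + b)/(6LEI) = 70.17/EI
  relative rotation θ_0 = (788.8 + 70.17)/EI = 858.9/EI
A unit hogging moment at B produces rotation L₁/(3EI) + L₂/(3EI) = 4.533/EI.
Slope continuity at B: θ_0 = M_B·4.533/EI, so M_B = 858.9/4.533 = 189.5 kN·m (hogging).

M_B = 189.5 kN·m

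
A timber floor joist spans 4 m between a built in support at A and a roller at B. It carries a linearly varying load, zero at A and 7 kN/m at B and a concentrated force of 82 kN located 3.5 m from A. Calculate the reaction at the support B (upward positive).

Choose R_B as the redundant. The primary structure is the cantilever fixed at A.
Downward deflection at the released point B due to the loads:
  triangular load, peak 7 at the free end: 11w₀L⁴/(120EI) = 164.3/EI
  point load 82 at a = 3.5: Pa²(3L − a)/(6EI) = 1423/EI
  δ_0 = 1587/EI
Flexibility coefficient — unit upward force at B: δ_{BB} = L³/(3EI) = 21.33/EI.
Compatibility at B: δ_0 − R_B·δ_{BB} = 0, so R_B = 1587/21.33 = 74.41 kN.

R_B = 74.41 kN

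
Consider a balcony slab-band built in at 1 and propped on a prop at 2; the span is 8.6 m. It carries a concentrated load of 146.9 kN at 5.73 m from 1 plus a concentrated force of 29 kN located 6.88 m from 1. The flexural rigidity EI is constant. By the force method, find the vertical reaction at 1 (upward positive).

Choose R_2 as the redundant. The primary structure is the cantilever fixed at 1.
Deflection at 2 on the released cantilever, summing each load's contribution:
  point load 146.9 at a = 5.73: Pa²(3L − a)/(6EI) = 16133/EI
  point load 29 at a = 6.88: Pa²(3L − a)/(6EI) = 4329/EI
  δ_0 = 20462/EI
Tip deflection under a unit load at 2: L³/(3EI) = 212/EI.
The prop prevents deflection at 2: R_2 = δ_0/δ_{22} = 20462/212 = 96.51 kN.
Vertical equilibrium: R_1 = ΣP − R_2 = 175.9 − 96.51 = 79.39 kN.

R_1 = 79.39 kN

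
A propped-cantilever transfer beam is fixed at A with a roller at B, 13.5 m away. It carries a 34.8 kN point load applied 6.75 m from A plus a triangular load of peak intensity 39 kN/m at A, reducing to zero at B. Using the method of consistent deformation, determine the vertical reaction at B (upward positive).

Release the roller at B. Primary structure: cantilever fixed at A.
Deflection at B on the released cantilever, summing each load's contribution:
  point load 34.8 at a = 6.75: Pa²(3L − a)/(6EI) = 8919/EI
  triangular load, peak 39 at the fixed end: w₀L⁴/(30EI) = 43180/EI
  δ_0 = 52098/EI
Flexibility coefficient — unit upward force at B: δ_{BB} = L³/(3EI) = 820.1/EI.
Compatibility at B: δ_0 − R_B·δ_{BB} = 0, so R_B = 52098/820.1 = 63.52 kN.

R_B = 63.52 kN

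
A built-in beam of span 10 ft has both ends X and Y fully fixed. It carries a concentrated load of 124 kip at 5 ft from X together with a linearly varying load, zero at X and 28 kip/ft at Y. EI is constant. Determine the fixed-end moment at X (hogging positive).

Release both end moments; the primary structure is a simply-supported span XY with redundants M_X and M_Y.
Simple-span end rotations at X and Y under the given loads:
  at X: point load 124 at a = 5: Pab(L + b)/(6LEI) = 775/EI
  at Y: point load 124 at a = 5: Pab(L + a)/(6LEI) = 775/EI
  at X: triangular load, peak 28: 7w₀L³/(360EI) = 544.4/EI
  at Y: triangular load, peak 28: w₀L³/(45EI) = 622.2/EI
  θ_X0 = 1319/EI,  θ_Y0 = 1397/EI
Flexibility coefficients: a unit moment at one end gives L/(3EI) there and L/(6EI) at the far end, so f₁₁ = f₂₂ = 3.333/EI and f₁₂ = f₂₁ = 1.667/EI.
Compatibility — zero rotation at each built-in end:
  3.333 M_X + 1.667 M_Y = 1319
  1.667 M_X + 3.333 M_Y = 1397
Solving the pair gives M_X = 248.3 kip·ft and M_Y = 295 kip·ft (hogging).

M_X = 248.3 kip·ft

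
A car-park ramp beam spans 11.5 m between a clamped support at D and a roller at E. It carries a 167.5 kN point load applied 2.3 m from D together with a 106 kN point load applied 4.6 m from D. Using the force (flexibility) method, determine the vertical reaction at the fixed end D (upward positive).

R_D = 242.1 kN

Take the reaction at E as the redundant and release it; the primary structure is a cantilever fixed at D.
Downward deflection at the released point E due to the loads:
  point load 167.5 at a = 2.3: Pa²(3L − a)/(6EI) = 4755/EI
  point load 106 at a = 4.6: Pa²(3L − a)/(6EI) = 11177/EI
  δ_0 = 15933/EI
Tip deflection under a unit load at E: L³/(3EI) = 507/EI.
The prop prevents deflection at E: R_E = δ_0/δ_{EE} = 15933/507 = 31.43 kN.
Vertical equilibrium: R_D = ΣP − R_E = 273.5 − 31.43 = 242.1 kN.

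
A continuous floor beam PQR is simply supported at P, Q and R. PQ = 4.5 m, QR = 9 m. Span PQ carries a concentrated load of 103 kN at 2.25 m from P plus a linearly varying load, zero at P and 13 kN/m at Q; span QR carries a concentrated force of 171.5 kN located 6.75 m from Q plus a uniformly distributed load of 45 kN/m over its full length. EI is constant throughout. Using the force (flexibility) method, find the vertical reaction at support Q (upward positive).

Release continuity at Q by inserting a hinge; the redundant is the internal moment M_Q. The primary structure is two simply-supported spans PQ and QR.
End slopes at the hinge Q, treating each span as simply supported:
  span PQ: point load 103 at a = 2.25: Pab(L + a)/(6LEI) = 130.4/EI
  span PQ: triangular load, peak 13: w₀L³/(45EI) = 26.32/EI
  span QR: point load 171.5 at a = 6.75: Pab(L + b)/(6LEI) = 542.6/EI
  span QR: UDL 45: wL³/(24EI) = 1367/EI
  relative rotation θ_0 = (156.7 + 1910)/EI = 2066/EI
A unit hogging moment at Q produces rotation L₁/(3EI) + L₂/(3EI) = 4.5/EI.
Compatibility: M_Q·(L₁+L₂)/(3EI) = θ_0, giving M_Q = 459.2 kN·m (hogging).
Span PQ, ΣM about P with M_Q applied at Q: R_Q^{PQ}·4.5 = 319.5 + 459.2, so R_Q^{PQ} = 173 kN and R_P = 132.2 − 173 = -40.78 kN.
Span QR, ΣM about R: R_Q^{QR}·9 = 2208 + 459.2, so R_Q^{QR} = 296.4 kN and R_R = 576.5 − 296.4 = 280.1 kN.
R_Q = 173 + 296.4 = 469.4 kN.

R_Q = 469.4 kN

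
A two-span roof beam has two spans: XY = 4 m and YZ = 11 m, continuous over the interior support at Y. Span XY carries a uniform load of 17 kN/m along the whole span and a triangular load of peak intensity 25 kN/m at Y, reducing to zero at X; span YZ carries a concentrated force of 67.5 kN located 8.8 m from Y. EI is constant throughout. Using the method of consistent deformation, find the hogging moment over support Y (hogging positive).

M_Y = 68.45 kN·m

Insert a hinge at Y; M_Y is the redundant, and each span becomes simply supported.
Discontinuity in slope at Y on the released structure — sum the simple-span end rotations:
  span XY: UDL 17: wL³/(24EI) = 45.33/EI
  span XY: triangular load, peak 25: w₀L³/(45EI) = 35.56/EI
  span YZ: point load 67.5 at a = 8.8: Pab(L + b)/(6LEI) = 261.4/EI
  relative rotation θ_0 = (80.89 + 261.4)/EI = 342.2/EI
A unit hogging moment at Y produces rotation L₁/(3EI) + L₂/(3EI) = 5/EI.
Compatibility: M_Y·(L₁+L₂)/(3EI) = θ_0, giving M_Y = 68.45 kN·m (hogging).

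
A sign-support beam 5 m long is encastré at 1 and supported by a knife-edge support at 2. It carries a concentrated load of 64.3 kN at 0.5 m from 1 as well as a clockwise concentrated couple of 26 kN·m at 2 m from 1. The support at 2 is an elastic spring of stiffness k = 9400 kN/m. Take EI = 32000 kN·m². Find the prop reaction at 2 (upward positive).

Take the reaction at 2 as the redundant and release it; the primary structure is a cantilever fixed at 1.
Deflection at 2 on the released cantilever, summing each load's contribution:
  point load 64.3 at a = 0.5: Pa²(3L − a)/(6EI) = 38.85/EI
  clockwise couple 26 at a = 2: M₀a(2L − a)/(2EI) = 208/EI
  δ_0 = 246.8/EI
Tip deflection under a unit load at 2: L³/(3EI) = 41.67/EI.
With EI = 32000 kN·m²: δ_0 = 0.007714 m and δ_{22} = 0.001302 m/kN.
Compatibility — the spring shortens by R_2/k under the reaction it provides: δ_0 − R_2·δ_{22} = R_2/k. With 1/k = 0.000106 m/kN, R_2 = δ_0 / (δ_{22} + 1/k) = 0.007714 / (0.001302 + 0.000106) = 5.477 kN.

R_2 = 5.477 kN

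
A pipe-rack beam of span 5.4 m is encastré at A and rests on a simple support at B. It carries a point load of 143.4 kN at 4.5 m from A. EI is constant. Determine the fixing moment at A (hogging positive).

Release the roller at B. Primary structure: cantilever fixed at A.
Downward deflection at the released point B due to the loads:
  point load 143.4 at a = 4.5: Pa²(3L − a)/(6EI) = 5663/EI
Tip deflection under a unit load at B: L³/(3EI) = 52.49/EI.
The prop prevents deflection at B: R_B = δ_0/δ_{BB} = 5663/52.49 = 107.9 kN.
Moment equilibrium about A: M_A = Σ(load moments about A) − R_B·L = 645.3 − 107.9×5.4 = 62.74 kN·m.

M_A = 62.74 kN·m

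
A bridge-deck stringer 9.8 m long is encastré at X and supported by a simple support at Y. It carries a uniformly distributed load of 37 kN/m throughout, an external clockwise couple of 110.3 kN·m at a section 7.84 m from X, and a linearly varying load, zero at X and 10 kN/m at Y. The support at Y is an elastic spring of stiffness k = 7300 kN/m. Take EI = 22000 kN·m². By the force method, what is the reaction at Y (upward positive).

R_Y = 177.4 kN

Release the roller at Y. Primary structure: cantilever fixed at X.
Downward deflection at the released point Y due to the loads:
  UDL 37: wL⁴/(8EI) = 42660/EI
  clockwise couple 110.3 at a = 7.84: M₀a(2L − a)/(2EI) = 5085/EI
  triangular load, peak 10 at the free end: 11w₀L⁴/(120EI) = 8455/EI
  δ_0 = 56199/EI
Tip deflection under a unit load at Y: L³/(3EI) = 313.7/EI.
With EI = 22000 kN·m²: δ_0 = 2.5545 m and δ_{YY} = 0.01426 m/kN.
Compatibility — the spring shortens by R_Y/k under the reaction it provides: δ_0 − R_Y·δ_{YY} = R_Y/k. With 1/k = 0.000137 m/kN, R_Y = δ_0 / (δ_{YY} + 1/k) = 2.5545 / (0.01426 + 0.000137) = 177.4 kN.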